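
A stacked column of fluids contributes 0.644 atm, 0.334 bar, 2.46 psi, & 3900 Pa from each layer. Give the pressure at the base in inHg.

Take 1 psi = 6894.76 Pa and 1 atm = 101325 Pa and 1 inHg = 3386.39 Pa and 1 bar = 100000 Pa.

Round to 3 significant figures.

35.3 inHg

0.644 atm × 101325 = 65253.3 Pa
0.334 bar × 100000 = 33400 Pa
2.46 psi × 6894.76 = 16961.1 Pa
3900 Pa (already Pa)
Total: 65253.3 + 33400 + 16961.1 + 3900 = 119514 Pa
In inHg: 119514 / 3386.39 = 35.2925 inHg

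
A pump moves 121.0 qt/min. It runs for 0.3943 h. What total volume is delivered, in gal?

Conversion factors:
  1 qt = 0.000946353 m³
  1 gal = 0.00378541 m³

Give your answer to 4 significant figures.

715.7 gal

121.0 qt/min → 0.00190848 m³/s
0.3943 h → 1419.48 s
V = Q × t = 0.00190848 × 1419.48 = 2.70905 m³
In gal: 2.70905 / 0.00378541 = 715.656 gal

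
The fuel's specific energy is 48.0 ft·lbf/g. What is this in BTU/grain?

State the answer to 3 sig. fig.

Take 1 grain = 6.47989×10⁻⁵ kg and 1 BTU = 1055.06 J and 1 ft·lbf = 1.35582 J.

0.00400 BTU/grain

48.0 ft·lbf/g × 1.35582 J/ft·lbf ÷ 0.001 kg/g = 65079.4 J/kg
65079.4 J/kg ÷ 1055.06 J/BTU × 6.47989×10⁻⁵ kg/grain = 0.003997 BTU/grain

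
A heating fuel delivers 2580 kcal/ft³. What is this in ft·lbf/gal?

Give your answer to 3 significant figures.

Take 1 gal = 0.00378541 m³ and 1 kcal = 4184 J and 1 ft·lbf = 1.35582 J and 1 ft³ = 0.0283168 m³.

2580 kcal/ft³ × 4184 J/kcal ÷ 0.0283168 m³/ft³ = 3.81213×10⁸ J/m³
3.81213×10⁸ J/m³ ÷ 1.35582 J/ft·lbf × 0.00378541 m³/gal = 1.06434×10⁶ ft·lbf/gal

1.06×10⁶ ft·lbf/gal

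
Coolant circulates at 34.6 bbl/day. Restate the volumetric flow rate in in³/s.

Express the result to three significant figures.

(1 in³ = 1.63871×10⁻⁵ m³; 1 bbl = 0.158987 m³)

3.89 in³/s

34.6 bbl/day × 0.158987 m³/bbl ÷ 86400 s/day = 6.36684×10⁻⁵ m³/s
6.36684×10⁻⁵ m³/s ÷ 1.63871×10⁻⁵ m³/in³ = 3.88528 in³/s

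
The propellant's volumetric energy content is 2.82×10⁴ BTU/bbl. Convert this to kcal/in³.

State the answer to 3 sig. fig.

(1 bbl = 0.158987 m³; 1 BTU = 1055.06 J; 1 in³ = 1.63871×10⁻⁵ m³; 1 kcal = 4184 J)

0.733 kcal/in³

2.82×10⁴ BTU/bbl × 1055.06 J/BTU ÷ 0.158987 m³/bbl = 1.87139×10⁸ J/m³
1.87139×10⁸ J/m³ ÷ 4184 J/kcal × 1.63871×10⁻⁵ m³/in³ = 0.732951 kcal/in³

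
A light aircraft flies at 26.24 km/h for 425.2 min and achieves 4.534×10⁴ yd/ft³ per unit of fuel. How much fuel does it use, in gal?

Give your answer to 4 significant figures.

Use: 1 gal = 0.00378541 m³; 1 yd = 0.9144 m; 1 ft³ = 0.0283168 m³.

26.24 km/h → 7.28889 m/s
425.2 min → 25512 s
d = v × t = 7.28889 × 25512 = 185954 m
4.534×10⁴ yd/ft³ → 1.46411×10⁶ m/m³
V = d / (distance per unit fuel) = 185954 / 1.46411×10⁶ = 0.127008 m³
In gal: 0.127008 / 0.00378541 = 33.552 gal

33.55 gal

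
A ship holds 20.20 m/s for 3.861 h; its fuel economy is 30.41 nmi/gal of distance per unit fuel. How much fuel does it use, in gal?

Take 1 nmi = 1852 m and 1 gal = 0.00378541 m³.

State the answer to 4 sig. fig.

4.985 gal

3.861 h → 13899.6 s
d = v × t = 20.2 × 13899.6 = 280772 m
30.41 nmi/gal → 1.4878×10⁷ m/m³
V = d / (distance per unit fuel) = 280772 / 1.4878×10⁷ = 0.0188716 m³
In gal: 0.0188716 / 0.00378541 = 4.98535 gal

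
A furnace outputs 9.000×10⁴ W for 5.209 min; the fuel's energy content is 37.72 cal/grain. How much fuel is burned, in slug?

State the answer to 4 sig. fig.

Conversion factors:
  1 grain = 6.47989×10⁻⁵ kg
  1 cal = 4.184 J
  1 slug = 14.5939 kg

0.7914 slug

5.209 min → 312.54 s
E = P × t = 90000 × 312.54 = 2.81286×10⁷ J
37.72 cal/grain → 2.43554×10⁶ J/kg
m = E / e_s = 2.81286×10⁷ / 2.43554×10⁶ = 11.5492 kg
In slug: 11.5492 / 14.5939 = 0.791372 slug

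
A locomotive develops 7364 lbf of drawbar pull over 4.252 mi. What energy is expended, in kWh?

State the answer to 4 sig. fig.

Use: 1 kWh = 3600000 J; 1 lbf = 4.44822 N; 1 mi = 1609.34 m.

7364 lbf × 4.44822 = 32756.7 N
4.252 mi × 1609.34 = 6842.91 m
W = F × d = 32756.7 N × 6842.91 m = 2.24151×10⁸ J
2.24151×10⁸ J ÷ (3600000 J/kWh) = 62.2642 kWh

62.26 kWh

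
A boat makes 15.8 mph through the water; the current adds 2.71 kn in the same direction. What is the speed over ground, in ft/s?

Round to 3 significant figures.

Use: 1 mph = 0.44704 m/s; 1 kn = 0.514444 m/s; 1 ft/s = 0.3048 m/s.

15.8 mph × 0.44704 = 7.06323 m/s
2.71 kn × 0.514444 = 1.39414 m/s
Sum: 7.06323 + 1.39414 = 8.45737 m/s
In ft/s: 8.45737 / 0.3048 = 27.7473 ft/s

27.7 ft/s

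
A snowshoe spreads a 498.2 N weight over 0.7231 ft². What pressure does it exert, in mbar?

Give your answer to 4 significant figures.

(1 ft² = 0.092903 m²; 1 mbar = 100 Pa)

74.16 mbar

0.7231 ft² × 0.092903 → 0.0671782 m²
P = F / A = 498.2 N / 0.0671782 m² = 7416.1 Pa
7416.1 Pa ÷ (100 Pa/mbar) = 74.161 mbar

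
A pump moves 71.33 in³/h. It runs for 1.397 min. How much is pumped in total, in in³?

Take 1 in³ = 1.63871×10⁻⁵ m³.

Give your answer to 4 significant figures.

71.33 in³/h → 3.24692×10⁻⁷ m³/s
1.397 min → 83.82 s
V = Q × t = 3.24692×10⁻⁷ × 83.82 = 2.72157×10⁻⁵ m³
In in³: 2.72157×10⁻⁵ / 1.63871×10⁻⁵ = 1.6608 in³

1.661 in³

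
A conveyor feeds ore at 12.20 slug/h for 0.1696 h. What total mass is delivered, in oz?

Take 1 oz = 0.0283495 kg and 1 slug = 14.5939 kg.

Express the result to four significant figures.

12.20 slug/h → 0.0494571 kg/s
0.1696 h → 610.56 s
m = ṁ × t = 0.0494571 × 610.56 = 30.1965 kg
In oz: 30.1965 / 0.0283495 = 1065.15 oz

1065 oz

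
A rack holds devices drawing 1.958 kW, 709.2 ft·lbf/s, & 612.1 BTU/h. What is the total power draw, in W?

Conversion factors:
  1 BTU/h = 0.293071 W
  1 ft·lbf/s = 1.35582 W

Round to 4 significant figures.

1.958 kW × 1000 → 1958 W
709.2 ft·lbf/s × 1.35582 → 961.548 W
612.1 BTU/h × 0.293071 → 179.389 W
Sum: 1958 + 961.548 + 179.389 = 3098.94 W

3099 W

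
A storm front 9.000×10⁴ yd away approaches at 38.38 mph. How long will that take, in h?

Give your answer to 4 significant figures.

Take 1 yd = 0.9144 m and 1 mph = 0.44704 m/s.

9.000×10⁴ yd × 0.9144 = 82296 m
38.38 mph × 0.44704 = 17.1574 m/s
t = d / v = 82296 m / 17.1574 m/s = 4796.53 s
4796.53 s ÷ (3600 s/h) = 1.33237 h

1.332 h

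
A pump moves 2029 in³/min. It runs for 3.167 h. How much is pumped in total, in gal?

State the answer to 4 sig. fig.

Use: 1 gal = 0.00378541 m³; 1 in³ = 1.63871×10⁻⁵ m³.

1669 gal

2029 in³/min → 5.54157×10⁻⁴ m³/s
3.167 h → 11401.2 s
V = Q × t = 5.54157×10⁻⁴ × 11401.2 = 6.31805 m³
In gal: 6.31805 / 0.00378541 = 1669.05 gal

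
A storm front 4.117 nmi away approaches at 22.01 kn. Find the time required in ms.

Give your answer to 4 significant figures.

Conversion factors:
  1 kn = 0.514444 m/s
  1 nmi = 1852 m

6.734×10⁵ ms

4.117 nmi × 1852 = 7624.68 m
22.01 kn × 0.514444 = 11.3229 m/s
t = d / v = 7624.68 m / 11.3229 m/s = 673.386 s
673.386 s ÷ (0.001 s/ms) = 673386 ms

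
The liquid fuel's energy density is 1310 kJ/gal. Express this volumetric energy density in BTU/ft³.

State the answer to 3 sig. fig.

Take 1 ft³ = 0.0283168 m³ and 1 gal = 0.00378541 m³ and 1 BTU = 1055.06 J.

9290 BTU/ft³

1310 kJ/gal × 1000 J/kJ ÷ 0.00378541 m³/gal = 3.46066×10⁸ J/m³
3.46066×10⁸ J/m³ ÷ 1055.06 J/BTU × 0.0283168 m³/ft³ = 9288.08 BTU/ft³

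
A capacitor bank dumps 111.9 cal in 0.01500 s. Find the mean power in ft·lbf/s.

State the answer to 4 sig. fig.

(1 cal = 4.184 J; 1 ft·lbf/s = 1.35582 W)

2.302×10⁴ ft·lbf/s

111.9 cal × 4.184 → 468.19 J
P = E / t = 468.19 J / 0.015 s = 31212.7 W
31212.7 W ÷ (1.35582 W/ft·lbf/s) = 23021.3 ft·lbf/s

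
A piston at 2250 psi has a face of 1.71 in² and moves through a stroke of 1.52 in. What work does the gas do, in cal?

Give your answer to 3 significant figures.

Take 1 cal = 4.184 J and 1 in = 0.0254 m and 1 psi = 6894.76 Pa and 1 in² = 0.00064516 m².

2250 psi → 1.55132×10⁷ Pa
1.71 in² → 0.00110322 m²
F = P × A = 1.55132×10⁷ × 0.00110322 = 17114.5 N
1.52 in → 0.038608 m
W = F × d = 17114.5 × 0.038608 = 660.757 J
In cal: 660.757 / 4.184 = 157.925 cal

158 cal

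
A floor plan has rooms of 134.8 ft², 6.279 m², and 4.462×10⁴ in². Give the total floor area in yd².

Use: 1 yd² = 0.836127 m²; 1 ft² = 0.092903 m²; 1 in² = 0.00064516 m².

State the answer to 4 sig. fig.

56.92 yd²

134.8 ft² × 0.092903 → 12.5233 m²
6.279 m² (already m²)
4.462×10⁴ in² × 0.00064516 → 28.787 m²
Total: 12.5233 + 6.279 + 28.787 = 47.5893 m²
In yd²: 47.5893 / 0.836127 = 56.9164 yd²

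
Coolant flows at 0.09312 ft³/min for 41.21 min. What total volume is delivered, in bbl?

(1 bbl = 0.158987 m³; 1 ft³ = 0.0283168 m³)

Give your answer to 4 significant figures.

0.09312 ft³/min → 4.39477×10⁻⁵ m³/s
41.21 min → 2472.6 s
V = Q × t = 4.39477×10⁻⁵ × 2472.6 = 0.108665 m³
In bbl: 0.108665 / 0.158987 = 0.683484 bbl

0.6835 bbl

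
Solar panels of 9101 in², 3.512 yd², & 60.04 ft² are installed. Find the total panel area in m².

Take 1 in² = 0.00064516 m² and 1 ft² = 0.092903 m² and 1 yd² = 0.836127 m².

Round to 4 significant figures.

9101 in² × 0.00064516 → 5.8716 m²
3.512 yd² × 0.836127 → 2.93648 m²
60.04 ft² × 0.092903 → 5.5779 m²
Total: 5.8716 + 2.93648 + 5.5779 = 14.386 m²

14.39 m²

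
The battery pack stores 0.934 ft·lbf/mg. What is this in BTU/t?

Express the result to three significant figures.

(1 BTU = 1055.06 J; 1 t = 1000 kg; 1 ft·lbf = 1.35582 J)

1.20×10⁶ BTU/t

0.934 ft·lbf/mg × 1.35582 J/ft·lbf ÷ 10⁻⁶ kg/mg = 1.26634×10⁶ J/kg
1.26634×10⁶ J/kg ÷ 1055.06 J/BTU × 1000 kg/t = 1.20025×10⁶ BTU/t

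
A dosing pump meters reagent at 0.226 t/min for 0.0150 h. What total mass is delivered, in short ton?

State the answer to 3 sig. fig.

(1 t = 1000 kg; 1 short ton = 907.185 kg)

0.224 short ton

0.226 t/min → 3.76667 kg/s
0.0150 h → 54 s
m = ṁ × t = 3.76667 × 54 = 203.4 kg
In short ton: 203.4 / 907.185 = 0.22421 short ton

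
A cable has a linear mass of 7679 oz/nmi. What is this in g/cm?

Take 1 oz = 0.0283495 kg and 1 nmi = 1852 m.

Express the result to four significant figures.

7679 oz/nmi × 0.0283495 kg/oz ÷ 1852 m/nmi = 0.117546 kg/m
0.117546 kg/m ÷ 0.001 kg/g × 0.01 m/cm = 1.17546 g/cm

1.175 g/cm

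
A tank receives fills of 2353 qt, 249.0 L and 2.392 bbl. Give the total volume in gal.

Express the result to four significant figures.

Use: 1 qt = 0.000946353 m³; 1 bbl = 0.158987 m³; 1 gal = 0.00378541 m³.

754.5 gal

2353 qt × 0.000946353 → 2.22677 m³
249.0 L × 0.001 → 0.249 m³
2.392 bbl × 0.158987 → 0.380297 m³
Sum: 2.22677 + 0.249 + 0.380297 = 2.85607 m³
In gal: 2.85607 / 0.00378541 = 754.494 gal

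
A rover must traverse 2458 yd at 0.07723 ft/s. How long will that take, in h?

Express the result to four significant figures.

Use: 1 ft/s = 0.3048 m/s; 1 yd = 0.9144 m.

26.52 h

2458 yd × 0.9144 = 2247.6 m
0.07723 ft/s × 0.3048 = 0.0235397 m/s
t = d / v = 2247.6 m / 0.0235397 m/s = 95481.3 s
95481.3 s ÷ (3600 s/h) = 26.5226 h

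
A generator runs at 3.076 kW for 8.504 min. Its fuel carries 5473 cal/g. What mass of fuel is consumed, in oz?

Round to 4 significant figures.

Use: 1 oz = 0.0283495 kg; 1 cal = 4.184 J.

3.076 kW → 3076 W
8.504 min → 510.24 s
E = P × t = 3076 × 510.24 = 1.5695×10⁶ J
5473 cal/g → 2.2899×10⁷ J/kg
m = E / e_s = 1.5695×10⁶ / 2.2899×10⁷ = 0.0685401 kg
In oz: 0.0685401 / 0.0283495 = 2.41768 oz

2.418 oz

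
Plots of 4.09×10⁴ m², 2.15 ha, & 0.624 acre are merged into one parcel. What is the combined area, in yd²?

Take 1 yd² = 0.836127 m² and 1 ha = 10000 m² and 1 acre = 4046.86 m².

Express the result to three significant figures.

4.09×10⁴ m² (already m²)
2.15 ha × 10000 → 21500 m²
0.624 acre × 4046.86 → 2525.24 m²
Total: 40900 + 21500 + 2525.24 = 64925.2 m²
In yd²: 64925.2 / 0.836127 = 77649.9 yd²

7.76×10⁴ yd²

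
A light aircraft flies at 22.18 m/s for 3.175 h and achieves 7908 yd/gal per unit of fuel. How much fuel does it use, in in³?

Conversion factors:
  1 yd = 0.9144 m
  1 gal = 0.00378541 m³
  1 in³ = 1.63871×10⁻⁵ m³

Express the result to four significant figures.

8099 in³

3.175 h → 11430 s
d = v × t = 22.18 × 11430 = 253517 m
7908 yd/gal → 1.91025×10⁶ m/m³
V = d / (distance per unit fuel) = 253517 / 1.91025×10⁶ = 0.132714 m³
In in³: 0.132714 / 1.63871×10⁻⁵ = 8098.69 in³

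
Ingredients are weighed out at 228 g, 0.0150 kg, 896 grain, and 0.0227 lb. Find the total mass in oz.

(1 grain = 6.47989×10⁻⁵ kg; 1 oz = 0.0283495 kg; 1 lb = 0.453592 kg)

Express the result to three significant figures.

11.0 oz

228 g × 0.001 = 0.228 kg
0.0150 kg (already kg)
896 grain × 6.47989×10⁻⁵ = 0.0580598 kg
0.0227 lb × 0.453592 = 0.0102965 kg
Sum: 0.228 + 0.015 + 0.0580598 + 0.0102965 = 0.311356 kg
In oz: 0.311356 / 0.0283495 = 10.9828 oz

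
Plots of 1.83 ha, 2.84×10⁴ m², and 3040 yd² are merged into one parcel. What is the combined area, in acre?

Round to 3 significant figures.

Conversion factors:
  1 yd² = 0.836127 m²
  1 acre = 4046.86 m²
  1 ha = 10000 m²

1.83 ha × 10000 = 18300 m²
2.84×10⁴ m² (already m²)
3040 yd² × 0.836127 = 2541.83 m²
Combined: 18300 + 28400 + 2541.83 = 49241.8 m²
In acre: 49241.8 / 4046.86 = 12.1679 acre

12.2 acre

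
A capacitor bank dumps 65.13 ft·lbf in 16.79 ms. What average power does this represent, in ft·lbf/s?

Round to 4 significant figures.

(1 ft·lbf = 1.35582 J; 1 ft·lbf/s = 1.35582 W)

3879 ft·lbf/s

65.13 ft·lbf × 1.35582 = 88.3046 J
16.79 ms × 0.001 = 0.01679 s
P = E / t = 88.3046 J / 0.01679 s = 5259.36 W
5259.36 W ÷ (1.35582 W/ft·lbf/s) = 3879.1 ft·lbf/s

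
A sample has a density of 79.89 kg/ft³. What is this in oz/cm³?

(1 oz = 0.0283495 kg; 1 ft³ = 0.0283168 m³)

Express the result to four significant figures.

0.09952 oz/cm³

79.89 kg/ft³ ÷ 0.0283168 m³/ft³ = 2821.29 kg/m³
2821.29 kg/m³ ÷ 0.0283495 kg/oz × 10⁻⁶ m³/cm³ = 0.0995182 oz/cm³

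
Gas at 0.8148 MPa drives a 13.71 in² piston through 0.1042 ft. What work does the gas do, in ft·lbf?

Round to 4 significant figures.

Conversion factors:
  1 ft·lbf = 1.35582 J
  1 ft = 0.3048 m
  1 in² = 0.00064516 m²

168.8 ft·lbf

0.8148 MPa → 814800 Pa
13.71 in² → 0.00884514 m²
F = P × A = 814800 × 0.00884514 = 7207.02 N
0.1042 ft → 0.0317602 m
W = F × d = 7207.02 × 0.0317602 = 228.896 J
In ft·lbf: 228.896 / 1.35582 = 168.825 ft·lbf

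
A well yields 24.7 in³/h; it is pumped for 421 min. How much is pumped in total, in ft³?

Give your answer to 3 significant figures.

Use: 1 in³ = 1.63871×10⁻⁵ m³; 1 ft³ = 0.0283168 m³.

0.100 ft³

24.7 in³/h → 1.12434×10⁻⁷ m³/s
421 min → 25260 s
V = Q × t = 1.12434×10⁻⁷ × 25260 = 0.00284008 m³
In ft³: 0.00284008 / 0.0283168 = 0.100297 ft³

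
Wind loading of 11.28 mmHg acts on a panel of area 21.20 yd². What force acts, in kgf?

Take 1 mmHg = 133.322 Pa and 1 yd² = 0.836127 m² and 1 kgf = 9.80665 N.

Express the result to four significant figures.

2718 kgf

11.28 mmHg × 133.322 → 1503.87 Pa
21.20 yd² × 0.836127 → 17.7259 m²
F = P × A = 1503.87 Pa × 17.7259 m² = 26657.4 N
26657.4 N ÷ (9.80665 N/kgf) = 2718.3 kgf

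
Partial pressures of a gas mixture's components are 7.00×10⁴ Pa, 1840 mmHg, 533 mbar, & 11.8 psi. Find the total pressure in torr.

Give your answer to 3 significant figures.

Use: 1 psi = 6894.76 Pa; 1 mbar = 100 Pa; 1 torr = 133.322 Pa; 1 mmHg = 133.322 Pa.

7.00×10⁴ Pa (already Pa)
1840 mmHg × 133.322 → 245312 Pa
533 mbar × 100 → 53300 Pa
11.8 psi × 6894.76 → 81358.2 Pa
Combined: 70000 + 245312 + 53300 + 81358.2 = 449970 Pa
In torr: 449970 / 133.322 = 3375.06 torr

3380 torr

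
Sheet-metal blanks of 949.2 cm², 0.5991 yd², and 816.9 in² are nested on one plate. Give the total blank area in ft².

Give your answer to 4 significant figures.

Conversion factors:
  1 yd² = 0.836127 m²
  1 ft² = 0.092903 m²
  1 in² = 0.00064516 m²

949.2 cm² × 0.0001 = 0.09492 m²
0.5991 yd² × 0.836127 = 0.500924 m²
816.9 in² × 0.00064516 = 0.527031 m²
Sum: 0.09492 + 0.500924 + 0.527031 = 1.12288 m²
In ft²: 1.12288 / 0.092903 = 12.0866 ft²

12.09 ft²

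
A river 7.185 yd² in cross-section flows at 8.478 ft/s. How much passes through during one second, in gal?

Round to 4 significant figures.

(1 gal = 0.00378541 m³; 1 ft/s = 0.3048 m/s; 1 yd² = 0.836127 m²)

8.478 ft/s × 0.3048 → 2.58409 m/s
7.185 yd² × 0.836127 → 6.00757 m²
V = v × A × t = 2.58409 m/s × 6.00757 m² × 1 s = 15.5241 m³
15.5241 m³ ÷ (0.00378541 m³/gal) = 4101.04 gal

4101 gal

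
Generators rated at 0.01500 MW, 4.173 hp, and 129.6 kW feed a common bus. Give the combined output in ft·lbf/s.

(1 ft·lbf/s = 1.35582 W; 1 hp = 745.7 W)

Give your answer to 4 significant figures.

1.089×10⁵ ft·lbf/s

0.01500 MW × 1000000 = 15000 W
4.173 hp × 745.7 = 3111.81 W
129.6 kW × 1000 = 129600 W
Total: 15000 + 3111.81 + 129600 = 147712 W
In ft·lbf/s: 147712 / 1.35582 = 108947 ft·lbf/s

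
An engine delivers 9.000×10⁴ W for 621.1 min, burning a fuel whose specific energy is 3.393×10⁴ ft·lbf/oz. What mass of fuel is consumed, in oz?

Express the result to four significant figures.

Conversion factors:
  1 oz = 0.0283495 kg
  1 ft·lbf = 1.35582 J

7.291×10⁴ oz

621.1 min → 37266 s
E = P × t = 90000 × 37266 = 3.35394×10⁹ J
3.393×10⁴ ft·lbf/oz → 1.62271×10⁶ J/kg
m = E / e_s = 3.35394×10⁹ / 1.62271×10⁶ = 2066.88 kg
In oz: 2066.88 / 0.0283495 = 72907.1 oz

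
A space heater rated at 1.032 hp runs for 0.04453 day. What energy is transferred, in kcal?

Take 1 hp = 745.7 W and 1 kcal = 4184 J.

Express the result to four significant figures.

707.7 kcal

1.032 hp × 745.7 = 769.562 W
0.04453 day × 86400 = 3847.39 s
E = P × t = 769.562 W × 3847.39 s = 2.96081×10⁶ J
2.96081×10⁶ J ÷ (4184 J/kcal) = 707.651 kcal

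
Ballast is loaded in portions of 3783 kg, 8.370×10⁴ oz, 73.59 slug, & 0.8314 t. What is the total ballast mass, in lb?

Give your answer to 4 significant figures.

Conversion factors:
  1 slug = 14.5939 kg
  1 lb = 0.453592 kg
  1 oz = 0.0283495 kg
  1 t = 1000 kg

3783 kg (already kg)
8.370×10⁴ oz × 0.0283495 → 2372.85 kg
73.59 slug × 14.5939 → 1073.97 kg
0.8314 t × 1000 → 831.4 kg
Sum: 3783 + 2372.85 + 1073.97 + 831.4 = 8061.22 kg
In lb: 8061.22 / 0.453592 = 17772 lb

1.777×10⁴ lb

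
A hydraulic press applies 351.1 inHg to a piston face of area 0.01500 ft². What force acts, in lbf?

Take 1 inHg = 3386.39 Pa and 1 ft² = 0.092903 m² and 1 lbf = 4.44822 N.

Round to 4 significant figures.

372.5 lbf

351.1 inHg × 3386.39 = 1.18896×10⁶ Pa
0.01500 ft² × 0.092903 = 0.00139354 m²
F = P × A = 1.18896×10⁶ Pa × 0.00139354 m² = 1656.86 N
1656.86 N ÷ (4.44822 N/lbf) = 372.477 lbf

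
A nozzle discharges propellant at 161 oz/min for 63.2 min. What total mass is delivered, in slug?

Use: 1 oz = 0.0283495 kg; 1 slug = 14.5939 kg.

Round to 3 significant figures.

161 oz/min → 0.0760712 kg/s
63.2 min → 3792 s
m = ṁ × t = 0.0760712 × 3792 = 288.462 kg
In slug: 288.462 / 14.5939 = 19.7659 slug

19.8 slug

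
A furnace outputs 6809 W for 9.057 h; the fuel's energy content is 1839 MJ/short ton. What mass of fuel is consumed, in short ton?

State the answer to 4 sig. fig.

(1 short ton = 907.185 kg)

9.057 h → 32605.2 s
E = P × t = 6809 × 32605.2 = 2.22009×10⁸ J
1839 MJ/short ton → 2.02715×10⁶ J/kg
m = E / e_s = 2.22009×10⁸ / 2.02715×10⁶ = 109.518 kg
In short ton: 109.518 / 907.185 = 0.120723 short ton

0.1207 short ton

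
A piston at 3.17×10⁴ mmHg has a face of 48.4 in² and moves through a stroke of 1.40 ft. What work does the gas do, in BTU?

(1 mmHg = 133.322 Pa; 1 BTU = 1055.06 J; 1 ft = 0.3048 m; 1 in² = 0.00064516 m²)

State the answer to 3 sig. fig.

53.4 BTU

3.17×10⁴ mmHg → 4.22631×10⁶ Pa
48.4 in² → 0.0312257 m²
F = P × A = 4.22631×10⁶ × 0.0312257 = 131969 N
1.40 ft → 0.42672 m
W = F × d = 131969 × 0.42672 = 56313.8 J
In BTU: 56313.8 / 1055.06 = 53.375 BTU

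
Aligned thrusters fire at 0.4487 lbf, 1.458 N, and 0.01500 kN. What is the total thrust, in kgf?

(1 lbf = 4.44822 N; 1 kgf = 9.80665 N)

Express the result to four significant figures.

1.882 kgf

0.4487 lbf × 4.44822 → 1.99592 N
1.458 N (already N)
0.01500 kN × 1000 → 15 N
Sum: 1.99592 + 1.458 + 15 = 18.4539 N
In kgf: 18.4539 / 9.80665 = 1.88177 kgf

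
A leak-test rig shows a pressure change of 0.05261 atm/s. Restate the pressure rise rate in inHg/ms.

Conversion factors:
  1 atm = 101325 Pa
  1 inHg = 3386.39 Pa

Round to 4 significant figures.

0.05261 atm/s × 101325 Pa/atm = 5330.71 Pa/s
5330.71 Pa/s ÷ 3386.39 Pa/inHg × 0.001 s/ms = 0.00157416 inHg/ms

0.001574 inHg/ms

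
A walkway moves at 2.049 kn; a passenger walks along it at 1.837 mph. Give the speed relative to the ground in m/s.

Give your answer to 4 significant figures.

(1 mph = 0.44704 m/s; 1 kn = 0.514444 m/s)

1.875 m/s

2.049 kn × 0.514444 = 1.0541 m/s
1.837 mph × 0.44704 = 0.821212 m/s
Combined: 1.0541 + 0.821212 = 1.87531 m/s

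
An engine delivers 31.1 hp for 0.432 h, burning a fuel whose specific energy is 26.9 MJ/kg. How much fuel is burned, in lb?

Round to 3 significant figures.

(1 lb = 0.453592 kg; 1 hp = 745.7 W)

31.1 hp → 23191.3 W
0.432 h → 1555.2 s
E = P × t = 23191.3 × 1555.2 = 3.60671×10⁷ J
26.9 MJ/kg → 2.69×10⁷ J/kg
m = E / e_s = 3.60671×10⁷ / 2.69×10⁷ = 1.34078 kg
In lb: 1.34078 / 0.453592 = 2.95592 lb

2.96 lb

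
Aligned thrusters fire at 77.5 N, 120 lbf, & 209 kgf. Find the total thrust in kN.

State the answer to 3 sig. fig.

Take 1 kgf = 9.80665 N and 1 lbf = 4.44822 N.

77.5 N (already N)
120 lbf × 4.44822 = 533.786 N
209 kgf × 9.80665 = 2049.59 N
Combined: 77.5 + 533.786 + 2049.59 = 2660.88 N
In kN: 2660.88 / 1000 = 2.66088 kN

2.66 kN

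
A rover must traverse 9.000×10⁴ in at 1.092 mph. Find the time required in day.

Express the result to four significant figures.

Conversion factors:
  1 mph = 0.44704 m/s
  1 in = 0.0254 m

9.000×10⁴ in × 0.0254 → 2286 m
1.092 mph × 0.44704 → 0.488168 m/s
t = d / v = 2286 m / 0.488168 m/s = 4682.81 s
4682.81 s ÷ (86400 s/day) = 0.0541992 day

0.05420 day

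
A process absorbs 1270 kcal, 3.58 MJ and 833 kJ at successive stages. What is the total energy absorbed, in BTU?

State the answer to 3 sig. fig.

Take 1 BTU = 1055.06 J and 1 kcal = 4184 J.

9220 BTU

1270 kcal × 4184 → 5.31368×10⁶ J
3.58 MJ × 1000000 → 3.58×10⁶ J
833 kJ × 1000 → 833000 J
Sum: 5.31368×10⁶ + 3.58×10⁶ + 833000 = 9.72668×10⁶ J
In BTU: 9.72668×10⁶ / 1055.06 = 9219.08 BTU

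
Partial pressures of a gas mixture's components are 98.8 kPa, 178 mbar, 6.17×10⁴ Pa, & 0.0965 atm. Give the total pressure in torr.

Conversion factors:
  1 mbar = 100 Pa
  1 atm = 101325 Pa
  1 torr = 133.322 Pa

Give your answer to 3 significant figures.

1410 torr

98.8 kPa × 1000 = 98800 Pa
178 mbar × 100 = 17800 Pa
6.17×10⁴ Pa (already Pa)
0.0965 atm × 101325 = 9777.86 Pa
Total: 98800 + 17800 + 61700 + 9777.86 = 188078 Pa
In torr: 188078 / 133.322 = 1410.7 torr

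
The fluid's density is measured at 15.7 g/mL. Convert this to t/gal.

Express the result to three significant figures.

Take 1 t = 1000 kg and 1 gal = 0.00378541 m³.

0.0594 t/gal

15.7 g/mL × 0.001 kg/g ÷ 10⁻⁶ m³/mL = 15700 kg/m³
15700 kg/m³ ÷ 1000 kg/t × 0.00378541 m³/gal = 0.0594309 t/gal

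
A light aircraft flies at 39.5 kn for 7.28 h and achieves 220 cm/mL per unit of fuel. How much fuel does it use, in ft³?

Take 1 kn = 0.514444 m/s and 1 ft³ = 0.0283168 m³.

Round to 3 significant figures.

39.5 kn → 20.3205 m/s
7.28 h → 26208 s
d = v × t = 20.3205 × 26208 = 532560 m
220 cm/mL → 2.2×10⁶ m/m³
V = d / (distance per unit fuel) = 532560 / 2.2×10⁶ = 0.242073 m³
In ft³: 0.242073 / 0.0283168 = 8.54874 ft³

8.55 ft³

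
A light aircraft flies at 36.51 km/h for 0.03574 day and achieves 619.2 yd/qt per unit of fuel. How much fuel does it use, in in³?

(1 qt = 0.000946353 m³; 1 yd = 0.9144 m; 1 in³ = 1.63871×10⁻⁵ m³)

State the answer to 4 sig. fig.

3194 in³

36.51 km/h → 10.1417 m/s
0.03574 day → 3087.94 s
d = v × t = 10.1417 × 3087.94 = 31317 m
619.2 yd/qt → 598293 m/m³
V = d / (distance per unit fuel) = 31317 / 598293 = 0.0523439 m³
In in³: 0.0523439 / 1.63871×10⁻⁵ = 3194.21 in³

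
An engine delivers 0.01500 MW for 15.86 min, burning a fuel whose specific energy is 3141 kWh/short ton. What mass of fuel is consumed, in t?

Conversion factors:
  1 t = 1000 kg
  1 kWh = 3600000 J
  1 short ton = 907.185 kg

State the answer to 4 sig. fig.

0.01500 MW → 15000 W
15.86 min → 951.6 s
E = P × t = 15000 × 951.6 = 1.4274×10⁷ J
3141 kWh/short ton → 1.24645×10⁷ J/kg
m = E / e_s = 1.4274×10⁷ / 1.24645×10⁷ = 1.14517 kg
In t: 1.14517 / 1000 = 0.00114517 t

0.001145 t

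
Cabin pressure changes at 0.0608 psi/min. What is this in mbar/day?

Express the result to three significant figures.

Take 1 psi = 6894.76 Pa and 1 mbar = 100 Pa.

0.0608 psi/min × 6894.76 Pa/psi ÷ 60 s/min = 6.98669 Pa/s
6.98669 Pa/s ÷ 100 Pa/mbar × 86400 s/day = 6036.5 mbar/day

6040 mbar/day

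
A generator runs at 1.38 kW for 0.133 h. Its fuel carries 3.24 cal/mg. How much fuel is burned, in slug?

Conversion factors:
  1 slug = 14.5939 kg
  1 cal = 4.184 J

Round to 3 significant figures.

1.38 kW → 1380 W
0.133 h → 478.8 s
E = P × t = 1380 × 478.8 = 660744 J
3.24 cal/mg → 1.35562×10⁷ J/kg
m = E / e_s = 660744 / 1.35562×10⁷ = 0.0487411 kg
In slug: 0.0487411 / 14.5939 = 0.00333983 slug

0.00334 slug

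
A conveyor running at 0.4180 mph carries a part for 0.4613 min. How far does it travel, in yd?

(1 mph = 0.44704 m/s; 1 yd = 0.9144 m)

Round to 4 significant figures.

0.4180 mph × 0.44704 = 0.186863 m/s
0.4613 min × 60 = 27.678 s
d = v × t = 0.186863 m/s × 27.678 s = 5.17199 m
5.17199 m ÷ (0.9144 m/yd) = 5.65616 yd

5.656 yd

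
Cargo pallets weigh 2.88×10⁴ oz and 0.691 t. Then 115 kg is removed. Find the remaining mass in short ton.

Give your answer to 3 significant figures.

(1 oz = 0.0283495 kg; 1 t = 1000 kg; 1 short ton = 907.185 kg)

2.88×10⁴ oz × 0.0283495 = 816.466 kg
0.691 t × 1000 = 691 kg
115 kg (already kg)
Sum: 816.466 + 691 − 115 = 1392.47 kg
In short ton: 1392.47 / 907.185 = 1.53493 short ton

1.53 short ton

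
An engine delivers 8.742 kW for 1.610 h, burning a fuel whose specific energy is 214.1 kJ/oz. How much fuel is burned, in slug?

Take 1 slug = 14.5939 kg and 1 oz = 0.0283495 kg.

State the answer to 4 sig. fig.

0.4597 slug

8.742 kW → 8742 W
1.610 h → 5796 s
E = P × t = 8742 × 5796 = 5.06686×10⁷ J
214.1 kJ/oz → 7.55216×10⁶ J/kg
m = E / e_s = 5.06686×10⁷ / 7.55216×10⁶ = 6.70915 kg
In slug: 6.70915 / 14.5939 = 0.459723 slug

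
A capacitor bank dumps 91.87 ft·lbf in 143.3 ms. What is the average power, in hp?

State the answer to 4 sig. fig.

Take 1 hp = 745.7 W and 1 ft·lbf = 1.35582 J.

1.166 hp

91.87 ft·lbf × 1.35582 = 124.559 J
143.3 ms × 0.001 = 0.1433 s
P = E / t = 124.559 J / 0.1433 s = 869.218 W
869.218 W ÷ (745.7 W/hp) = 1.16564 hp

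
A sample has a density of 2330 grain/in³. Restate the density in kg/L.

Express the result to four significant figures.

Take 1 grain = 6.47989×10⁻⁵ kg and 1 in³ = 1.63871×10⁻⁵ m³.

9.213 kg/L

2330 grain/in³ × 6.47989×10⁻⁵ kg/grain ÷ 1.63871×10⁻⁵ m³/in³ = 9213.43 kg/m³
9213.43 kg/m³ × 0.001 m³/L = 9.21343 kg/L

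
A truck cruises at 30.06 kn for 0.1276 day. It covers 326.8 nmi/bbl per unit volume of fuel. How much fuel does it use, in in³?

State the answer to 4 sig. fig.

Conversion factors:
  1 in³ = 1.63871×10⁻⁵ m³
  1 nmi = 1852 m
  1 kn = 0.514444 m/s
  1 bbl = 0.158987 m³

2733 in³

30.06 kn → 15.4642 m/s
0.1276 day → 11024.6 s
d = v × t = 15.4642 × 11024.6 = 170487 m
326.8 nmi/bbl → 3.80681×10⁶ m/m³
V = d / (distance per unit fuel) = 170487 / 3.80681×10⁶ = 0.0447847 m³
In in³: 0.0447847 / 1.63871×10⁻⁵ = 2732.92 in³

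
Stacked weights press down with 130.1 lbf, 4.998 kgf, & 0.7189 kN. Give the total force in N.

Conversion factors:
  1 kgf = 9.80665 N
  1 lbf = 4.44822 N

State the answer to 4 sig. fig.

1347 N

130.1 lbf × 4.44822 = 578.713 N
4.998 kgf × 9.80665 = 49.0136 N
0.7189 kN × 1000 = 718.9 N
Combined: 578.713 + 49.0136 + 718.9 = 1346.63 N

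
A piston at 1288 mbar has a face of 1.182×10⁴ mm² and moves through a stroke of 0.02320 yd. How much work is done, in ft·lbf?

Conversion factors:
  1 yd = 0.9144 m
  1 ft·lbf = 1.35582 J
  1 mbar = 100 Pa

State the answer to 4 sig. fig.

23.82 ft·lbf

1288 mbar → 128800 Pa
1.182×10⁴ mm² → 0.01182 m²
F = P × A = 128800 × 0.01182 = 1522.42 N
0.02320 yd → 0.0212141 m
W = F × d = 1522.42 × 0.0212141 = 32.2968 J
In ft·lbf: 32.2968 / 1.35582 = 23.8209 ft·lbf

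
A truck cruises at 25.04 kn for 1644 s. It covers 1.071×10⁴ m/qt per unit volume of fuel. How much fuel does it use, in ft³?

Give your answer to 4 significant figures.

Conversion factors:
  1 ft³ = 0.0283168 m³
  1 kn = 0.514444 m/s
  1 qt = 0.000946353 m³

0.06608 ft³

25.04 kn → 12.8817 m/s
d = v × t = 12.8817 × 1644 = 21177.5 m
1.071×10⁴ m/qt → 1.13171×10⁷ m/m³
V = d / (distance per unit fuel) = 21177.5 / 1.13171×10⁷ = 0.00187128 m³
In ft³: 0.00187128 / 0.0283168 = 0.0660837 ft³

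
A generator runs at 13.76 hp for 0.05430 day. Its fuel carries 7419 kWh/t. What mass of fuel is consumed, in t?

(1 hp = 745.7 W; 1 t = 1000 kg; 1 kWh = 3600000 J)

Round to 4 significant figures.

0.001802 t

13.76 hp → 10260.8 W
0.05430 day → 4691.52 s
E = P × t = 10260.8 × 4691.52 = 4.81387×10⁷ J
7419 kWh/t → 2.67084×10⁷ J/kg
m = E / e_s = 4.81387×10⁷ / 2.67084×10⁷ = 1.80238 kg
In t: 1.80238 / 1000 = 0.00180238 t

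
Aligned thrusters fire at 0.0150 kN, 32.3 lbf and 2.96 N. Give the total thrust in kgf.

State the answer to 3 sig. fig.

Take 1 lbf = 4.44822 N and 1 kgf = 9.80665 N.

0.0150 kN × 1000 = 15 N
32.3 lbf × 4.44822 = 143.678 N
2.96 N (already N)
Sum: 15 + 143.678 + 2.96 = 161.638 N
In kgf: 161.638 / 9.80665 = 16.4825 kgf

16.5 kgf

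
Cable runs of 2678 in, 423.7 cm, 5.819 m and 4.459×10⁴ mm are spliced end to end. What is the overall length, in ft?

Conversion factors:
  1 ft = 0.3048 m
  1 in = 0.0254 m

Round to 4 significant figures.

402.5 ft

2678 in × 0.0254 → 68.0212 m
423.7 cm × 0.01 → 4.237 m
5.819 m (already m)
4.459×10⁴ mm × 0.001 → 44.59 m
Combined: 68.0212 + 4.237 + 5.819 + 44.59 = 122.667 m
In ft: 122.667 / 0.3048 = 402.451 ft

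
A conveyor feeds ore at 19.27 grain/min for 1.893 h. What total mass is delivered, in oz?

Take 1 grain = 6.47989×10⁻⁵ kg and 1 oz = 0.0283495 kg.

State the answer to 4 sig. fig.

19.27 grain/min → 2.08112×10⁻⁵ kg/s
1.893 h → 6814.8 s
m = ṁ × t = 2.08112×10⁻⁵ × 6814.8 = 0.141824 kg
In oz: 0.141824 / 0.0283495 = 5.0027 oz

5.003 oz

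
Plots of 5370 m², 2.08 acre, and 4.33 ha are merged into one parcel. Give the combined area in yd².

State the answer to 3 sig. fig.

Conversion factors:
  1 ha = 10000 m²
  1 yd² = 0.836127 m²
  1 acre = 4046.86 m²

5370 m² (already m²)
2.08 acre × 4046.86 = 8417.47 m²
4.33 ha × 10000 = 43300 m²
Sum: 5370 + 8417.47 + 43300 = 57087.5 m²
In yd²: 57087.5 / 0.836127 = 68276.1 yd²

6.83×10⁴ yd²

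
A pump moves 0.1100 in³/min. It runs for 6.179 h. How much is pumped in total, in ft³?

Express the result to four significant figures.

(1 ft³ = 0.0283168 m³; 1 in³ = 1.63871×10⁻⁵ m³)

0.02360 ft³

0.1100 in³/min → 3.0043×10⁻⁸ m³/s
6.179 h → 22244.4 s
V = Q × t = 3.0043×10⁻⁸ × 22244.4 = 6.68289×10⁻⁴ m³
In ft³: 6.68289×10⁻⁴ / 0.0283168 = 0.0236004 ft³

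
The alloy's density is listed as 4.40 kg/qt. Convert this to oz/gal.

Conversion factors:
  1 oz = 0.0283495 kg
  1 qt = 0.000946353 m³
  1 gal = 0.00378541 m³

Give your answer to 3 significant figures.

4.40 kg/qt ÷ 0.000946353 m³/qt = 4649.43 kg/m³
4649.43 kg/m³ ÷ 0.0283495 kg/oz × 0.00378541 m³/gal = 620.822 oz/gal

621 oz/gal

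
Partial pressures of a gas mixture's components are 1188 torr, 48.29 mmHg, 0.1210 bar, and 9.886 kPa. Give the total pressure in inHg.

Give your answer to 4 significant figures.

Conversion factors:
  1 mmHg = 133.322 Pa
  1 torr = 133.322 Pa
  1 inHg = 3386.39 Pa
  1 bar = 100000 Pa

55.17 inHg

1188 torr × 133.322 → 158387 Pa
48.29 mmHg × 133.322 → 6438.12 Pa
0.1210 bar × 100000 → 12100 Pa
9.886 kPa × 1000 → 9886 Pa
Sum: 158387 + 6438.12 + 12100 + 9886 = 186811 Pa
In inHg: 186811 / 3386.39 = 55.1652 inHg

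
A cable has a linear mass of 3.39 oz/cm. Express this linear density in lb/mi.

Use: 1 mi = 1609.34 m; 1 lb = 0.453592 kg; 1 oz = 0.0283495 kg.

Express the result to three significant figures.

3.39 oz/cm × 0.0283495 kg/oz ÷ 0.01 m/cm = 9.61048 kg/m
9.61048 kg/m ÷ 0.453592 kg/lb × 1609.34 m/mi = 34097.9 lb/mi

3.41×10⁴ lb/mi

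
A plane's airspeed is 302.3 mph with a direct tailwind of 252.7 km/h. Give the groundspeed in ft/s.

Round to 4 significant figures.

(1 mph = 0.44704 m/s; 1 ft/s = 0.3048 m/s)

302.3 mph × 0.44704 = 135.14 m/s
252.7 km/h × (1/3.6) = 70.1944 m/s
Sum: 135.14 + 70.1944 = 205.334 m/s
In ft/s: 205.334 / 0.3048 = 673.668 ft/s

673.7 ft/s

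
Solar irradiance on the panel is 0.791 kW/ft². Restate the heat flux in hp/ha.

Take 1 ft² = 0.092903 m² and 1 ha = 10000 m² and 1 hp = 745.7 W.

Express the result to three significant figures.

1.14×10⁵ hp/ha

0.791 kW/ft² × 1000 W/kW ÷ 0.092903 m²/ft² = 8514.26 W/m²
8514.26 W/m² ÷ 745.7 W/hp × 10000 m²/ha = 114178 hp/ha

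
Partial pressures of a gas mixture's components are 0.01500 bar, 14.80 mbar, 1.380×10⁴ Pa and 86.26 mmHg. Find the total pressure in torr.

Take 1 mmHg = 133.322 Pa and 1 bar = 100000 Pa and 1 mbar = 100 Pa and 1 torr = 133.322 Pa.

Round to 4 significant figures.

212.1 torr

0.01500 bar × 100000 = 1500 Pa
14.80 mbar × 100 = 1480 Pa
1.380×10⁴ Pa (already Pa)
86.26 mmHg × 133.322 = 11500.4 Pa
Sum: 1500 + 1480 + 13800 + 11500.4 = 28280.4 Pa
In torr: 28280.4 / 133.322 = 212.121 torr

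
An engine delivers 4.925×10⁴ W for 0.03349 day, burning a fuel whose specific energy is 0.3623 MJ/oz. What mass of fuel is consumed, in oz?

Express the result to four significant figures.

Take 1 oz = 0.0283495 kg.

393.3 oz

0.03349 day → 2893.54 s
E = P × t = 49250 × 2893.54 = 1.42507×10⁸ J
0.3623 MJ/oz → 1.27798×10⁷ J/kg
m = E / e_s = 1.42507×10⁸ / 1.27798×10⁷ = 11.151 kg
In oz: 11.151 / 0.0283495 = 393.34 oz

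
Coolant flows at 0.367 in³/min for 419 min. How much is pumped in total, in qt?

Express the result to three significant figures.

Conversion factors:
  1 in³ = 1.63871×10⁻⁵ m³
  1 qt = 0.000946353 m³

0.367 in³/min → 1.00234×10⁻⁷ m³/s
419 min → 25140 s
V = Q × t = 1.00234×10⁻⁷ × 25140 = 0.00251988 m³
In qt: 0.00251988 / 0.000946353 = 2.66273 qt

2.66 qt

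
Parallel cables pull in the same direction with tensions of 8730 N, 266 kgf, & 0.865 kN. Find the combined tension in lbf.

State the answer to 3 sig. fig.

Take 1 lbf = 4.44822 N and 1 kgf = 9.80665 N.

8730 N (already N)
266 kgf × 9.80665 = 2608.57 N
0.865 kN × 1000 = 865 N
Combined: 8730 + 2608.57 + 865 = 12203.6 N
In lbf: 12203.6 / 4.44822 = 2743.48 lbf

2740 lbf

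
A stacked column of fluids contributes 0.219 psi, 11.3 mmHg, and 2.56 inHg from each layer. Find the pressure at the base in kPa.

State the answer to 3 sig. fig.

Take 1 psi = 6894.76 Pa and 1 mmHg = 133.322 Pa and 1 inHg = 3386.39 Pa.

0.219 psi × 6894.76 = 1509.95 Pa
11.3 mmHg × 133.322 = 1506.54 Pa
2.56 inHg × 3386.39 = 8669.16 Pa
Total: 1509.95 + 1506.54 + 8669.16 = 11685.6 Pa
In kPa: 11685.6 / 1000 = 11.6856 kPa

11.7 kPa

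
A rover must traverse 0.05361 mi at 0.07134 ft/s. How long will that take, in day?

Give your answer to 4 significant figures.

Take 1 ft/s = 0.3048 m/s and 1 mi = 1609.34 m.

0.04592 day

0.05361 mi × 1609.34 → 86.2767 m
0.07134 ft/s × 0.3048 → 0.0217444 m/s
t = d / v = 86.2767 m / 0.0217444 m/s = 3967.77 s
3967.77 s ÷ (86400 s/day) = 0.0459233 day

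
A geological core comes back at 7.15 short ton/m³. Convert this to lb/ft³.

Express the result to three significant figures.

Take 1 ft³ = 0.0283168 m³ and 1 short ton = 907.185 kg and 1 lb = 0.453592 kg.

405 lb/ft³

7.15 short ton/m³ × 907.185 kg/short ton = 6486.37 kg/m³
6486.37 kg/m³ ÷ 0.453592 kg/lb × 0.0283168 m³/ft³ = 404.931 lb/ft³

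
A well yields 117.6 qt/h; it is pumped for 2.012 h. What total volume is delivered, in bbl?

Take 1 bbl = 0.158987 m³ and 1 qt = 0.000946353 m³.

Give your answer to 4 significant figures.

1.408 bbl

117.6 qt/h → 3.09142×10⁻⁵ m³/s
2.012 h → 7243.2 s
V = Q × t = 3.09142×10⁻⁵ × 7243.2 = 0.223918 m³
In bbl: 0.223918 / 0.158987 = 1.4084 bbl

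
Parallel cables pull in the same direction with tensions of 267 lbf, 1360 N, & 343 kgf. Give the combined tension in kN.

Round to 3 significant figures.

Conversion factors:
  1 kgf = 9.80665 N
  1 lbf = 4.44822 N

5.91 kN

267 lbf × 4.44822 = 1187.67 N
1360 N (already N)
343 kgf × 9.80665 = 3363.68 N
Combined: 1187.67 + 1360 + 3363.68 = 5911.35 N
In kN: 5911.35 / 1000 = 5.91135 kN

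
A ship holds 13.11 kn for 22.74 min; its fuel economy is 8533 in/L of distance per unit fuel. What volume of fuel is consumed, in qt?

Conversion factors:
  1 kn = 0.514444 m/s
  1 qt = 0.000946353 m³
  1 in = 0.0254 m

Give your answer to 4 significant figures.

44.86 qt

13.11 kn → 6.74436 m/s
22.74 min → 1364.4 s
d = v × t = 6.74436 × 1364.4 = 9202 m
8533 in/L → 216738 m/m³
V = d / (distance per unit fuel) = 9202 / 216738 = 0.0424568 m³
In qt: 0.0424568 / 0.000946353 = 44.8636 qt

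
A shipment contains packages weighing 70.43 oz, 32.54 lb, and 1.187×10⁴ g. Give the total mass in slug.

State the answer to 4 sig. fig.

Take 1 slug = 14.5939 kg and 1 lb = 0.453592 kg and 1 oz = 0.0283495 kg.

70.43 oz × 0.0283495 = 1.99666 kg
32.54 lb × 0.453592 = 14.7599 kg
1.187×10⁴ g × 0.001 = 11.87 kg
Combined: 1.99666 + 14.7599 + 11.87 = 28.6266 kg
In slug: 28.6266 / 14.5939 = 1.96155 slug

1.962 slug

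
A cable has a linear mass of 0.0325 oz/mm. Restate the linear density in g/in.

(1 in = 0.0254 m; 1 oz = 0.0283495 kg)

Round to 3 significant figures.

0.0325 oz/mm × 0.0283495 kg/oz ÷ 0.001 m/mm = 0.921359 kg/m
0.921359 kg/m ÷ 0.001 kg/g × 0.0254 m/in = 23.4025 g/in

23.4 g/in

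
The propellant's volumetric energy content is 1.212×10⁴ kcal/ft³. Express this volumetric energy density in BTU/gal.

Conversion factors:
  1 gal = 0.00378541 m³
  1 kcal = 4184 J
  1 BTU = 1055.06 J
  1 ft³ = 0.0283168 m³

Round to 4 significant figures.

6425 BTU/gal

1.212×10⁴ kcal/ft³ × 4184 J/kcal ÷ 0.0283168 m³/ft³ = 1.79081×10⁹ J/m³
1.79081×10⁹ J/m³ ÷ 1055.06 J/BTU × 0.00378541 m³/gal = 6425.18 BTU/gal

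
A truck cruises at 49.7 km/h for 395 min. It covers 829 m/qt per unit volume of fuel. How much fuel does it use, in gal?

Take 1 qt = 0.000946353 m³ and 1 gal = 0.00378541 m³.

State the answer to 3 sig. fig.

49.7 km/h → 13.8056 m/s
395 min → 23700 s
d = v × t = 13.8056 × 23700 = 327193 m
829 m/qt → 875994 m/m³
V = d / (distance per unit fuel) = 327193 / 875994 = 0.373511 m³
In gal: 0.373511 / 0.00378541 = 98.6712 gal

98.7 gal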